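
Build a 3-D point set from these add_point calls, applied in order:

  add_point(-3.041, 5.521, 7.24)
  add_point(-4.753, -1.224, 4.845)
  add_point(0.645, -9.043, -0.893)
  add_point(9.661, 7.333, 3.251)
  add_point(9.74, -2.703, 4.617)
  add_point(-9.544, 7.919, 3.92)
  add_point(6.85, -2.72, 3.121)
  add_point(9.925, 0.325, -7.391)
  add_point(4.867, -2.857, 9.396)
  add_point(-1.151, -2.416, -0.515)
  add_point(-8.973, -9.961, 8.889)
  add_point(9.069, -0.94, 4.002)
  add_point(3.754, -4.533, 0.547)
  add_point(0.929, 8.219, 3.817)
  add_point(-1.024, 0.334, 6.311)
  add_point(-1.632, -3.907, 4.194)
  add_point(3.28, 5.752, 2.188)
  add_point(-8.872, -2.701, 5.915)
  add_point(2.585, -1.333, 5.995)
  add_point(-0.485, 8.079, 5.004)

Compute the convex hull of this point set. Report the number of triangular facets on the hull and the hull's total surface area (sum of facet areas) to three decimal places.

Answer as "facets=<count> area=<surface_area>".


Extreme-point indices: [0, 2, 3, 4, 5, 7, 8, 9, 10, 13, 17, 19] — 12 of 20 on the boundary.

Area of each hull facet:
  f1: (p13, p7, p5) → 72.2282
  f2: (p13, p3, p7) → 55.5730
  f3: (p4, p3, p7) → 58.2006
  f4: (p4, p3, p8) → 34.3607
  f5: (p4, p2, p7) → 73.2478
  f6: (p4, p8, p10) → 41.5959
  f7: (p4, p2, p10) → 82.7985
  f8: (p9, p7, p5) → 80.4656
  f9: (p9, p2, p5) → 22.6150
  f10: (p9, p2, p7) → 45.7522
  f11: (p17, p10, p5) → 9.1197
  f12: (p17, p2, p5) → 65.4678
  f13: (p17, p2, p10) → 50.7164
  f14: (p0, p3, p8) → 68.7815
  f15: (p0, p10, p5) → 63.9910
  f16: (p0, p8, p10) → 87.5766
  f17: (p19, p13, p3) → 4.9721
  f18: (p19, p0, p3) → 16.9226
  f19: (p19, p13, p5) → 6.1673
  f20: (p19, p0, p5) → 16.2652
Σ area = 956.818

Euler characteristic 12−30+20 = 2 ✓

facets=20 area=956.818


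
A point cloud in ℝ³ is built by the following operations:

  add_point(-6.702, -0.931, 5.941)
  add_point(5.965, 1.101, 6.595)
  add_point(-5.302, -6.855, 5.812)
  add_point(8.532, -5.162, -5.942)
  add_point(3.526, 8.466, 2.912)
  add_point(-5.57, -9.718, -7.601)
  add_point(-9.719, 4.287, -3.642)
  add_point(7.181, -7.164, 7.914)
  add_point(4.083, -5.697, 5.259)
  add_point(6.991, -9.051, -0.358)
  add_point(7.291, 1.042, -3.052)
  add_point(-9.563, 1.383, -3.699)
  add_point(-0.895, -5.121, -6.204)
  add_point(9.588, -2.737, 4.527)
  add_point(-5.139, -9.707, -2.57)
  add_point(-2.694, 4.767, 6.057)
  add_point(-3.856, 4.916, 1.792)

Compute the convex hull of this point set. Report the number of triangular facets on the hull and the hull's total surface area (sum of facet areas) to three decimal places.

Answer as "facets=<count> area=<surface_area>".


facets=26 area=974.155

Points on the hull: [0, 1, 2, 3, 4, 5, 6, 7, 9, 10, 11, 12, 13, 14, 15] (15 of 17).

Triangle areas on the boundary:
  f1: (p11, p5, p6) → 7.2784
  f2: (p14, p2, p7) → 55.5818
  f3: (p14, p11, p5) → 30.0483
  f4: (p14, p11, p2) → 51.8543
  f5: (p12, p5, p6) → 43.9905
  f6: (p12, p3, p6) → 46.1212
  f7: (p12, p3, p5) → 22.5772
  f8: (p9, p7, p13) → 23.9069
  f9: (p9, p3, p13) → 29.2791
  f10: (p9, p3, p5) → 49.7848
  f11: (p9, p14, p5) → 30.0811
  f12: (p9, p14, p7) → 51.2436
  f13: (p1, p7, p13) → 17.1969
  f14: (p1, p15, p7) → 33.9841
  f15: (p0, p2, p7) → 37.3547
  f16: (p0, p15, p7) → 52.4809
  f17: (p0, p15, p6) → 38.5632
  f18: (p0, p11, p6) → 14.6376
  f19: (p0, p11, p2) → 30.3134
  f20: (p4, p1, p13) → 19.3684
  f21: (p4, p15, p6) → 46.6905
  f22: (p4, p1, p15) → 31.7515
  f23: (p10, p3, p13) → 30.4386
  f24: (p10, p4, p13) → 44.7265
  f25: (p10, p3, p6) → 56.9253
  f26: (p10, p4, p6) → 77.9765
Σ area = 974.155

Euler characteristic 15−39+26 = 2 ✓


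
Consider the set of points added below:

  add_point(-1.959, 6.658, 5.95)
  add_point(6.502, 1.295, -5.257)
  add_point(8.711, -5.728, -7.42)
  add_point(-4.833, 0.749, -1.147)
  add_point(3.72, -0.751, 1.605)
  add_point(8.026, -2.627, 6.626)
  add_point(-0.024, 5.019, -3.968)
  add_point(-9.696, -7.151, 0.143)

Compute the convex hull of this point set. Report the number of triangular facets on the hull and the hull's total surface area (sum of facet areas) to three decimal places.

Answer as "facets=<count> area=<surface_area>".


Extreme-point indices: [0, 1, 2, 3, 5, 6, 7] — 7 of 8 on the boundary.

Triangle areas on the boundary:
  f1: (p5, p2, p7) → 131.7676
  f2: (p5, p0, p7) → 112.6573
  f3: (p6, p2, p7) → 113.6226
  f4: (p3, p0, p7) → 37.2607
  f5: (p3, p6, p7) → 12.5966
  f6: (p3, p6, p0) → 32.6003
  f7: (p1, p5, p2) → 48.2950
  f8: (p1, p6, p2) → 19.6352
  f9: (p1, p5, p0) → 80.7091
  f10: (p1, p6, p0) → 35.6981
Σ area = 624.843

Check V−E+F: 7 − 15 + 10 = 2.

facets=10 area=624.843


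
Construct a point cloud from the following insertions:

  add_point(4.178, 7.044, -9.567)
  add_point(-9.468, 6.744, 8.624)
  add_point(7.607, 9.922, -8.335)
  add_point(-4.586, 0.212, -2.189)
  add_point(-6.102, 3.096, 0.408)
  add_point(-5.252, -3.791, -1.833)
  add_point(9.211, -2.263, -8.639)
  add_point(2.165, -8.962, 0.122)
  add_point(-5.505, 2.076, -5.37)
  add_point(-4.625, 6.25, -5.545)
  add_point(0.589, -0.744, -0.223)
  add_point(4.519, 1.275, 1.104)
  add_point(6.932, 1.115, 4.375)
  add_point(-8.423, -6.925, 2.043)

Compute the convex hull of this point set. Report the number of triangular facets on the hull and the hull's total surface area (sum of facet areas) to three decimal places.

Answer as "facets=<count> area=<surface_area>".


facets=16 area=953.964

Extreme-point indices: [0, 1, 2, 5, 6, 7, 8, 9, 12, 13] — 10 of 14 on the boundary.

Facet areas (half cross-product norm):
  f1: (p0, p2, p6) → 24.2992
  f2: (p12, p2, p1) → 137.9387
  f3: (p12, p2, p6) → 80.2005
  f4: (p8, p0, p6) → 61.9413
  f5: (p8, p13, p1) → 84.1750
  f6: (p7, p13, p1) → 79.1819
  f7: (p7, p12, p1) → 106.4872
  f8: (p7, p13, p6) → 60.1938
  f9: (p7, p12, p6) → 71.2532
  f10: (p5, p13, p6) → 27.6804
  f11: (p5, p8, p6) → 53.0427
  f12: (p5, p8, p13) → 12.8535
  f13: (p9, p8, p1) → 31.8959
  f14: (p9, p8, p0) → 19.8773
  f15: (p9, p2, p1) → 85.0839
  f16: (p9, p0, p2) → 17.8597
Σ area = 953.964

Check V−E+F: 10 − 24 + 16 = 2.


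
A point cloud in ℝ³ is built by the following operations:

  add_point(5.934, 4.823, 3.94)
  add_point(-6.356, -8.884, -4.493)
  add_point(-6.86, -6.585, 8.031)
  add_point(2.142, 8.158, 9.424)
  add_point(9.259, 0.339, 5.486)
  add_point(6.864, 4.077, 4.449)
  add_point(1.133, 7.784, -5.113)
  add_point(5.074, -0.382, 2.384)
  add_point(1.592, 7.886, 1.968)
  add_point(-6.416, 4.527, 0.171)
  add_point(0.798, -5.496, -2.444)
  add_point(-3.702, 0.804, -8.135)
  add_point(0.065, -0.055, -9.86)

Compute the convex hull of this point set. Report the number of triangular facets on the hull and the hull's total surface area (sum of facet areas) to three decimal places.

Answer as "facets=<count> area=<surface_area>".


Extreme-point indices: [0, 1, 2, 3, 4, 5, 6, 9, 10, 11, 12] — 11 of 13 on the boundary.

Facet areas (half cross-product norm):
  f1: (p3, p4, p2) → 93.5642
  f2: (p9, p3, p2) → 88.1601
  f3: (p1, p9, p2) → 78.6922
  f4: (p6, p9, p3) → 62.5988
  f5: (p6, p0, p3) → 38.2687
  f6: (p6, p12, p4) → 70.5365
  f7: (p10, p12, p4) → 57.5353
  f8: (p10, p1, p12) → 37.7097
  f9: (p10, p4, p2) → 84.3086
  f10: (p10, p1, p2) → 49.9152
  f11: (p11, p1, p12) → 22.2523
  f12: (p11, p1, p9) → 50.7386
  f13: (p11, p6, p12) → 18.7434
  f14: (p11, p6, p9) → 38.3631
  f15: (p5, p3, p4) → 14.7125
  f16: (p5, p0, p3) → 4.5554
  f17: (p5, p6, p4) → 19.1210
  f18: (p5, p6, p0) → 3.9974
Σ area = 833.773

Euler: V−E+F = 11−27+18 = 2.

facets=18 area=833.773


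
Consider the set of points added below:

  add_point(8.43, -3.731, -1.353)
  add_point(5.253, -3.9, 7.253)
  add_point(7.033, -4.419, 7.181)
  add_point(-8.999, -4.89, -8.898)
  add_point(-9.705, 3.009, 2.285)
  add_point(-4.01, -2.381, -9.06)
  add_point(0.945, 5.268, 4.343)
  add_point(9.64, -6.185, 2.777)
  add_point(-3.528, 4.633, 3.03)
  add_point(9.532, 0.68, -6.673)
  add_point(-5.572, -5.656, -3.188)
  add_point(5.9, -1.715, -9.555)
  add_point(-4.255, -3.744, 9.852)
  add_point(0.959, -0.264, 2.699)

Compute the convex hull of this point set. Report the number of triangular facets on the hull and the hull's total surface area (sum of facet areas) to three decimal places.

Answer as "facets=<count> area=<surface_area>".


facets=18 area=850.904

Extreme-point indices: [2, 3, 4, 5, 6, 7, 8, 9, 10, 11, 12] — 11 of 14 on the boundary.

Area of each hull facet:
  f1: (p3, p11, p7) → 102.6365
  f2: (p12, p6, p4) → 56.7183
  f3: (p12, p3, p4) → 77.7228
  f4: (p8, p6, p4) → 3.0311
  f5: (p5, p3, p4) → 37.6047
  f6: (p5, p3, p11) → 10.7943
  f7: (p5, p8, p4) → 43.4197
  f8: (p2, p12, p7) → 23.2425
  f9: (p2, p12, p6) → 59.5393
  f10: (p10, p3, p7) → 33.5806
  f11: (p10, p12, p7) → 96.8446
  f12: (p10, p12, p3) → 21.6547
  f13: (p9, p8, p6) → 32.9464
  f14: (p9, p5, p11) → 18.6120
  f15: (p9, p5, p8) → 94.3189
  f16: (p9, p11, p7) → 29.9611
  f17: (p9, p2, p7) → 28.0437
  f18: (p9, p2, p6) → 80.2324
Σ area = 850.904

Euler characteristic 11−27+18 = 2 ✓


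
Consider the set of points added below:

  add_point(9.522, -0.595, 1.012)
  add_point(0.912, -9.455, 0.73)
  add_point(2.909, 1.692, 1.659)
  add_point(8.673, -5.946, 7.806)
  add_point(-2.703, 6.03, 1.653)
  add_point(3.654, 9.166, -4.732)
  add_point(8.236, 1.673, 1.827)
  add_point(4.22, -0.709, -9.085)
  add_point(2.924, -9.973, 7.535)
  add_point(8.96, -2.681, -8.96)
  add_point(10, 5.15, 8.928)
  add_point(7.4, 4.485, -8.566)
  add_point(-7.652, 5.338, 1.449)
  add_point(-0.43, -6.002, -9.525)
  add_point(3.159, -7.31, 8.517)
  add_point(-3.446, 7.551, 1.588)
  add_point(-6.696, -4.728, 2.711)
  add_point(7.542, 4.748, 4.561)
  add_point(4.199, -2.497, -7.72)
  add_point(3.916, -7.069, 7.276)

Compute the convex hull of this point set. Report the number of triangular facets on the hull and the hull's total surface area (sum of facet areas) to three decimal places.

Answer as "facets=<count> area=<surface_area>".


Extreme-point indices: [0, 1, 3, 5, 7, 8, 9, 10, 11, 12, 13, 14, 15, 16] — 14 of 20 on the boundary.

Facet areas (half cross-product norm):
  f1: (p5, p13, p12) → 103.8837
  f2: (p14, p10, p12) → 122.0340
  f3: (p16, p13, p12) → 70.3196
  f4: (p16, p14, p12) → 55.7895
  f5: (p16, p14, p8) → 16.6880
  f6: (p3, p14, p10) → 30.2686
  f7: (p3, p14, p8) → 7.8726
  f8: (p15, p10, p12) → 26.0018
  f9: (p15, p5, p12) → 16.1365
  f10: (p15, p5, p10) → 71.2530
  f11: (p1, p16, p8) → 32.5646
  f12: (p1, p16, p13) → 49.9148
  f13: (p9, p1, p13) → 54.2768
  f14: (p9, p3, p8) → 59.7801
  f15: (p9, p1, p8) → 43.3565
  f16: (p11, p5, p13) → 45.1994
  f17: (p11, p5, p10) → 55.2498
  f18: (p11, p9, p10) → 64.8819
  f19: (p0, p3, p10) → 41.0155
  f20: (p0, p9, p10) → 20.4193
  f21: (p0, p9, p3) → 34.3259
  f22: (p7, p9, p13) → 17.1629
  f23: (p7, p11, p13) → 3.7023
  f24: (p7, p11, p9) → 15.5022
Σ area = 1057.599

Check V−E+F: 14 − 36 + 24 = 2.

facets=24 area=1057.599


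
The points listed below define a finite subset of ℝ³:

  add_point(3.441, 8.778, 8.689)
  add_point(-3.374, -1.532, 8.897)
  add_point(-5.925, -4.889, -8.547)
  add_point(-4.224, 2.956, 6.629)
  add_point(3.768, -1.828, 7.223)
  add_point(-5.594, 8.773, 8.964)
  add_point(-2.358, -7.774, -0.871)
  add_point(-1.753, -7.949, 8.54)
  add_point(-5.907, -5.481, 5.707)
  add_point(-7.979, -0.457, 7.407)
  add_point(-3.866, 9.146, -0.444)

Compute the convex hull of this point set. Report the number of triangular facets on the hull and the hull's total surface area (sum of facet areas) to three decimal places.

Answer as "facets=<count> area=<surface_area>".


Extreme-point indices: [0, 1, 2, 4, 5, 6, 7, 8, 9, 10] — 10 of 11 on the boundary.

Triangle areas on the boundary:
  f1: (p2, p10, p9) → 99.0388
  f2: (p0, p2, p4) → 97.0107
  f3: (p0, p2, p10) → 85.8918
  f4: (p7, p0, p4) → 32.6045
  f5: (p5, p10, p9) → 46.0975
  f6: (p5, p0, p10) → 42.2965
  f7: (p8, p2, p9) → 39.2072
  f8: (p8, p7, p9) → 13.7395
  f9: (p6, p2, p4) → 40.6244
  f10: (p6, p7, p4) → 39.0407
  f11: (p6, p8, p2) → 31.2783
  f12: (p6, p8, p7) → 21.8774
  f13: (p1, p7, p0) → 30.3441
  f14: (p1, p5, p0) → 46.5799
  f15: (p1, p7, p9) → 14.9051
  f16: (p1, p5, p9) → 23.8861
Σ area = 704.422

Check V−E+F: 10 − 24 + 16 = 2.

facets=16 area=704.422


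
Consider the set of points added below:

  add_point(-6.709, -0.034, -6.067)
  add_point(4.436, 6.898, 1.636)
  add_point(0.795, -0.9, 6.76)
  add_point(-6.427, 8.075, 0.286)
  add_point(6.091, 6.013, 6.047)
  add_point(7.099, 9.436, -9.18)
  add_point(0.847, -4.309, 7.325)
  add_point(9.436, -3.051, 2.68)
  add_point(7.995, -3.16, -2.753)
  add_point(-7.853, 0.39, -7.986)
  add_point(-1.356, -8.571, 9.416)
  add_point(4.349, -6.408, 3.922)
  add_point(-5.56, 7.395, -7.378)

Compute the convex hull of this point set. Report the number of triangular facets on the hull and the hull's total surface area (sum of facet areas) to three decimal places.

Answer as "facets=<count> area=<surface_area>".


facets=14 area=919.043

Points on the hull: [3, 4, 5, 7, 8, 9, 10, 11, 12] (9 of 13).

Triangle areas on the boundary:
  f1: (p3, p10, p9) → 109.5157
  f2: (p8, p5, p9) → 111.6778
  f3: (p8, p5, p7) → 35.8187
  f4: (p12, p5, p9) → 42.9753
  f5: (p12, p3, p9) → 28.3897
  f6: (p12, p3, p5) → 48.7445
  f7: (p4, p5, p7) → 79.1311
  f8: (p4, p3, p5) → 100.9148
  f9: (p4, p10, p7) → 70.8079
  f10: (p4, p3, p10) → 114.4000
  f11: (p11, p10, p7) → 13.6923
  f12: (p11, p8, p7) → 17.4780
  f13: (p11, p10, p9) → 75.1663
  f14: (p11, p8, p9) → 70.3309
Σ area = 919.043

Check V−E+F: 9 − 21 + 14 = 2.


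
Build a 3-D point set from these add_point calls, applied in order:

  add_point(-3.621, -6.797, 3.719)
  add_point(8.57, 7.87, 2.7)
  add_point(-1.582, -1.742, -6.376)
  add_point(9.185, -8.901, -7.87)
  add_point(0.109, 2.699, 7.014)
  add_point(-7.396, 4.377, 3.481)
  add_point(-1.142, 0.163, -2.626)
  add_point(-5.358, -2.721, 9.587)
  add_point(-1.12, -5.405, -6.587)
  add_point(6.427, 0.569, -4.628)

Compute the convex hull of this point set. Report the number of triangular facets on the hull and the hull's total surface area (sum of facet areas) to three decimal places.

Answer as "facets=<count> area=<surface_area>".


Extreme-point indices: [0, 1, 2, 3, 4, 5, 7, 8, 9] — 9 of 10 on the boundary.

Facet areas (half cross-product norm):
  f1: (p7, p1, p3) → 180.1563
  f2: (p2, p1, p5) → 98.5156
  f3: (p4, p1, p5) → 41.2576
  f4: (p4, p7, p5) → 32.3920
  f5: (p4, p7, p1) → 10.1760
  f6: (p9, p1, p3) → 33.4031
  f7: (p9, p2, p3) → 44.1301
  f8: (p9, p2, p1) → 38.4083
  f9: (p8, p2, p5) → 19.7756
  f10: (p8, p2, p3) → 18.1915
  f11: (p0, p7, p3) → 40.6215
  f12: (p0, p8, p3) → 56.0602
  f13: (p0, p7, p5) → 35.1881
  f14: (p0, p8, p5) → 62.9445
Σ area = 711.220

Check V−E+F: 9 − 21 + 14 = 2.

facets=14 area=711.220


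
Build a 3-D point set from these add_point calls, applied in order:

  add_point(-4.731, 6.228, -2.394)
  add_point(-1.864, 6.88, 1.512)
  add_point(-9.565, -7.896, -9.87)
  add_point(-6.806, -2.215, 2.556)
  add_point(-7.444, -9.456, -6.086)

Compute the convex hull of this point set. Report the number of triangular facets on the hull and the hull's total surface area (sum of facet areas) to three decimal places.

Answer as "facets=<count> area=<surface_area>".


facets=6 area=241.828

Hull vertices (5/5): indices [0, 1, 2, 3, 4].

Area of each hull facet:
  f1: (p4, p1, p2) → 42.8122
  f2: (p3, p4, p2) → 23.4096
  f3: (p3, p4, p1) → 50.5065
  f4: (p0, p1, p2) → 31.3465
  f5: (p0, p3, p2) → 69.6167
  f6: (p0, p3, p1) → 24.1364
Σ area = 241.828

Euler characteristic 5−9+6 = 2 ✓


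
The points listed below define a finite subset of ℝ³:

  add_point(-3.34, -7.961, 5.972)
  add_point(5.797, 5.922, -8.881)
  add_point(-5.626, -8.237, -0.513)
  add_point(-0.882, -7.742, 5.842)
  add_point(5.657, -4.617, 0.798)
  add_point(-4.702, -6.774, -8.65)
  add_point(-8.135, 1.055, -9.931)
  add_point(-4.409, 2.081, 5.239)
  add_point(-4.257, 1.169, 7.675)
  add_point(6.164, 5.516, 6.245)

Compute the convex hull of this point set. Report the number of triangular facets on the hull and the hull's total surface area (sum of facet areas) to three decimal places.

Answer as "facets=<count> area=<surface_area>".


facets=16 area=815.703

Extreme-point indices: [0, 1, 2, 3, 4, 5, 6, 7, 8, 9] — 10 of 10 on the boundary.

Facet areas (half cross-product norm):
  f1: (p8, p2, p6) → 84.4000
  f2: (p5, p2, p6) → 34.7170
  f3: (p5, p1, p6) → 63.7042
  f4: (p7, p8, p6) → 9.0178
  f5: (p7, p8, p9) → 14.5348
  f6: (p7, p1, p6) → 109.9293
  f7: (p7, p1, p9) → 84.0116
  f8: (p3, p8, p9) → 55.2177
  f9: (p3, p5, p2) → 23.4389
  f10: (p0, p8, p2) → 31.5959
  f11: (p0, p3, p2) → 8.1517
  f12: (p0, p3, p8) → 11.5288
  f13: (p4, p5, p1) → 95.7617
  f14: (p4, p3, p5) → 61.1747
  f15: (p4, p1, p9) → 77.8180
  f16: (p4, p3, p9) → 50.7009
Σ area = 815.703

Check V−E+F: 10 − 24 + 16 = 2.


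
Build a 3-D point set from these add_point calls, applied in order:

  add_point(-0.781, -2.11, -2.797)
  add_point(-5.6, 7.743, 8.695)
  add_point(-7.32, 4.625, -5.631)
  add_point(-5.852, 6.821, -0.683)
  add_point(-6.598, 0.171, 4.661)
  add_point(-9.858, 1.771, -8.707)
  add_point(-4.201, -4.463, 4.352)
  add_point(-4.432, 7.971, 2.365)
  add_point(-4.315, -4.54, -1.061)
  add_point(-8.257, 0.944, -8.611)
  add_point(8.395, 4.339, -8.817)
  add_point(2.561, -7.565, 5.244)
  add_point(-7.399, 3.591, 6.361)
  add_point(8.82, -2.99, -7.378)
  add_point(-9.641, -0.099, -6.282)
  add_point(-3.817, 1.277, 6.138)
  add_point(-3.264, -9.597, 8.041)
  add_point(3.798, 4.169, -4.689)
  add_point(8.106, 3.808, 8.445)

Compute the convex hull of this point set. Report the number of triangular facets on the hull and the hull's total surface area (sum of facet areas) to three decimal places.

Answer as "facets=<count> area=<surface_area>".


Points on the hull: [1, 2, 3, 5, 7, 8, 9, 10, 11, 12, 13, 14, 16, 18] (14 of 19).

Per-facet area ½‖(b−a)×(c−a)‖:
  f1: (p8, p16, p13) → 72.2396
  f2: (p12, p1, p5) → 31.2461
  f3: (p12, p1, p16) → 28.0257
  f4: (p11, p16, p13) → 29.5682
  f5: (p9, p8, p13) → 74.2059
  f6: (p9, p10, p5) → 9.6519
  f7: (p9, p10, p13) → 62.9254
  f8: (p18, p7, p1) → 45.1648
  f9: (p18, p7, p10) → 114.4316
  f10: (p18, p1, p16) → 114.3151
  f11: (p18, p11, p16) → 37.6079
  f12: (p18, p10, p13) → 63.0048
  f13: (p18, p11, p13) → 93.8468
  f14: (p3, p1, p5) → 26.7687
  f15: (p3, p7, p1) → 7.4515
  f16: (p3, p7, p10) → 29.2481
  f17: (p14, p8, p16) → 25.2015
  f18: (p14, p9, p8) → 11.6860
  f19: (p14, p9, p5) → 2.5577
  f20: (p14, p12, p5) → 16.5404
  f21: (p14, p12, p16) → 92.5599
  f22: (p2, p10, p5) → 36.4983
  f23: (p2, p3, p5) → 5.4969
  f24: (p2, p3, p10) → 44.8519
Σ area = 1075.095

Check V−E+F: 14 − 36 + 24 = 2.

facets=24 area=1075.095


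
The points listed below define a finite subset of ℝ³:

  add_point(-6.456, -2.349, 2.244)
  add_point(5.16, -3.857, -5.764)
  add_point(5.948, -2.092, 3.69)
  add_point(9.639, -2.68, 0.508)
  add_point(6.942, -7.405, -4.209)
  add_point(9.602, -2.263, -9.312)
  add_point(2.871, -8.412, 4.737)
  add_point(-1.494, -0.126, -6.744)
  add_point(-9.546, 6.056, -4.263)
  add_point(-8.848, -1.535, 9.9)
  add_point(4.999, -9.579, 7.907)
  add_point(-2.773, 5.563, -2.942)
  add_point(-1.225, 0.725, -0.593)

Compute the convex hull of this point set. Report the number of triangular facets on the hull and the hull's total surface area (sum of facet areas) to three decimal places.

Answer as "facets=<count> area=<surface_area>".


facets=18 area=813.394

Points on the hull: [0, 2, 3, 4, 5, 6, 7, 8, 9, 10, 11] (11 of 13).

Triangle areas on the boundary:
  f1: (p4, p10, p3) → 39.7442
  f2: (p4, p5, p3) → 27.5373
  f3: (p11, p9, p8) → 53.9517
  f4: (p11, p5, p8) → 38.4738
  f5: (p11, p5, p3) → 72.7500
  f6: (p2, p10, p3) → 20.2735
  f7: (p2, p9, p10) → 67.0208
  f8: (p2, p11, p3) → 31.8638
  f9: (p2, p11, p9) → 96.9111
  f10: (p7, p5, p8) → 26.4552
  f11: (p7, p4, p5) → 41.8236
  f12: (p6, p9, p10) → 27.8040
  f13: (p6, p4, p10) → 16.7359
  f14: (p0, p7, p4) → 60.0007
  f15: (p0, p6, p4) → 56.1154
  f16: (p0, p6, p9) → 45.7743
  f17: (p0, p9, p8) → 40.9213
  f18: (p0, p7, p8) → 49.2378
Σ area = 813.394

Euler: V−E+F = 11−27+18 = 2.


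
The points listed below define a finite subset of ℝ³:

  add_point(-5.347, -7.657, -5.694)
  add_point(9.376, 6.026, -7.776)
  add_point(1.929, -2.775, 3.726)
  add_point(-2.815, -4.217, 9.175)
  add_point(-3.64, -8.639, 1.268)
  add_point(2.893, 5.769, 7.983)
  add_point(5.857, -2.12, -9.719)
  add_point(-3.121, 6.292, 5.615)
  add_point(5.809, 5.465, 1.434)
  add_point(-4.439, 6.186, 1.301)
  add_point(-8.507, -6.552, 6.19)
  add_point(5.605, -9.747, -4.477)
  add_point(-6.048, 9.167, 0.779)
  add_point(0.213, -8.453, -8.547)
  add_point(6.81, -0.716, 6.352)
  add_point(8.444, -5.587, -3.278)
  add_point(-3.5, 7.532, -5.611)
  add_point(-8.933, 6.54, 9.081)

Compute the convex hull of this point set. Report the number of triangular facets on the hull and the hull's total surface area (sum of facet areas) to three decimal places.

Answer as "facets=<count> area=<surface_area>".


Extreme-point indices: [0, 1, 3, 4, 5, 6, 8, 10, 11, 12, 13, 14, 15, 16, 17] — 15 of 18 on the boundary.

Facet areas (half cross-product norm):
  f1: (p5, p3, p17) → 61.6596
  f2: (p6, p16, p1) → 57.9285
  f3: (p10, p3, p17) → 42.0174
  f4: (p10, p0, p17) → 78.9182
  f5: (p14, p3, p11) → 74.9081
  f6: (p14, p5, p3) → 39.9824
  f7: (p12, p5, p17) → 50.5513
  f8: (p12, p0, p17) → 82.5395
  f9: (p12, p16, p0) → 53.1010
  f10: (p12, p5, p1) → 98.0561
  f11: (p12, p16, p1) → 39.4514
  f12: (p13, p6, p11) → 28.1274
  f13: (p13, p16, p0) → 48.1856
  f14: (p13, p6, p16) → 60.1624
  f15: (p4, p10, p0) → 23.2621
  f16: (p4, p13, p11) → 34.9466
  f17: (p4, p13, p0) → 22.2797
  f18: (p4, p3, p11) → 44.9525
  f19: (p4, p10, p3) → 24.3822
  f20: (p15, p14, p1) → 67.9021
  f21: (p15, p14, p11) → 24.7735
  f22: (p15, p6, p1) → 35.0839
  f23: (p15, p6, p11) → 20.0818
  f24: (p8, p5, p1) → 3.9221
  f25: (p8, p14, p1) → 32.2550
  f26: (p8, p14, p5) → 25.0624
Σ area = 1174.493

Check V−E+F: 15 − 39 + 26 = 2.

facets=26 area=1174.493


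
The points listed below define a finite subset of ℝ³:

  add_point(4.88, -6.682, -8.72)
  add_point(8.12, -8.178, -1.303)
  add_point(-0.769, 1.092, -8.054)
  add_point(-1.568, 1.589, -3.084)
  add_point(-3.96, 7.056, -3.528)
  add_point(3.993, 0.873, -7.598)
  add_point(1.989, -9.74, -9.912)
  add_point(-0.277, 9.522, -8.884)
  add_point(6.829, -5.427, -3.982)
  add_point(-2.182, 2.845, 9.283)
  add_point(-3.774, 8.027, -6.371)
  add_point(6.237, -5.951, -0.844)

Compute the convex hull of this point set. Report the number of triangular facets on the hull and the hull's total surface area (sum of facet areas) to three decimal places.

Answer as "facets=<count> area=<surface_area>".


Hull vertices (9/12): indices [0, 1, 4, 5, 6, 7, 8, 9, 10].

Area of each hull facet:
  f1: (p9, p6, p4) → 128.7263
  f2: (p9, p6, p1) → 95.8287
  f3: (p7, p9, p4) → 30.3850
  f4: (p7, p9, p1) → 165.3438
  f5: (p10, p6, p4) → 28.4478
  f6: (p10, p7, p4) → 5.0686
  f7: (p10, p7, p6) → 43.3121
  f8: (p0, p6, p1) → 16.6595
  f9: (p0, p7, p6) → 32.9607
  f10: (p5, p7, p1) → 24.0127
  f11: (p5, p0, p7) → 15.9444
  f12: (p8, p0, p1) → 8.9217
  f13: (p8, p5, p1) → 3.7655
  f14: (p8, p5, p0) → 19.1974
Σ area = 618.574

Euler: V−E+F = 9−21+14 = 2.

facets=14 area=618.574


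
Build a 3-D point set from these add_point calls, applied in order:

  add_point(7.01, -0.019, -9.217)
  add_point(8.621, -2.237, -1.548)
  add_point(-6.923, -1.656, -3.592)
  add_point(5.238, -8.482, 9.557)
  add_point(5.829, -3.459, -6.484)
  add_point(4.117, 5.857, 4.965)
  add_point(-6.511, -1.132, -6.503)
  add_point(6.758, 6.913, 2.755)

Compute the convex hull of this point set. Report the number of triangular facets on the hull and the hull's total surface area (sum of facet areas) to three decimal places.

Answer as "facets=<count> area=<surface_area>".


8 of the 8 inputs are extreme points: [0, 1, 2, 3, 4, 5, 6, 7].

Per-facet area ½‖(b−a)×(c−a)‖:
  f1: (p3, p7, p1) → 67.7482
  f2: (p0, p7, p1) → 41.5853
  f3: (p5, p3, p2) → 116.4023
  f4: (p5, p3, p7) → 24.7933
  f5: (p6, p3, p2) → 21.9030
  f6: (p6, p0, p7) → 94.6737
  f7: (p6, p5, p2) → 22.2127
  f8: (p6, p5, p7) → 30.4278
  f9: (p4, p3, p1) → 33.2549
  f10: (p4, p0, p1) → 12.8517
  f11: (p4, p6, p3) → 105.5789
  f12: (p4, p6, p0) → 28.3785
Σ area = 599.810

Euler: V−E+F = 8−18+12 = 2.

facets=12 area=599.810


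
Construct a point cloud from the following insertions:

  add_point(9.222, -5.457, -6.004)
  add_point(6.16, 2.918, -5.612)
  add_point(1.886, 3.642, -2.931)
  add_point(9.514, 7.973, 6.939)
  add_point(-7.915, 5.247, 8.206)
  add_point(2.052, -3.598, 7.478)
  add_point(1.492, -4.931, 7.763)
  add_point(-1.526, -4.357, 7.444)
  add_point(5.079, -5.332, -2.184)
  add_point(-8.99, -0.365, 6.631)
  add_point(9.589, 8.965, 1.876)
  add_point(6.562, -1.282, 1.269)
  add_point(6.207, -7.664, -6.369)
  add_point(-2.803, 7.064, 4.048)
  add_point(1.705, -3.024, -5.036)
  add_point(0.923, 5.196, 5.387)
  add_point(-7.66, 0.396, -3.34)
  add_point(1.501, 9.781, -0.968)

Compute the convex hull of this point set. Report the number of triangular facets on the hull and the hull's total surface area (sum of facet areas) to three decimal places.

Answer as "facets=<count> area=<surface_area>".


facets=18 area=922.974

Extreme-point indices: [0, 1, 3, 4, 6, 7, 9, 10, 12, 16, 17] — 11 of 18 on the boundary.

Facet areas (half cross-product norm):
  f1: (p16, p12, p9) → 79.5413
  f2: (p16, p4, p9) → 29.4752
  f3: (p16, p4, p17) → 75.6472
  f4: (p7, p12, p9) → 61.9438
  f5: (p7, p6, p12) → 22.6993
  f6: (p7, p4, p9) → 24.3345
  f7: (p7, p4, p6) → 12.9620
  f8: (p3, p4, p6) → 101.7842
  f9: (p3, p17, p10) → 20.9848
  f10: (p3, p4, p17) → 79.2324
  f11: (p1, p16, p12) → 74.5025
  f12: (p1, p16, p17) → 61.1981
  f13: (p1, p17, p10) → 38.0740
  f14: (p0, p6, p12) → 28.3913
  f15: (p0, p3, p6) → 115.4915
  f16: (p0, p3, p10) → 40.4379
  f17: (p0, p1, p10) → 40.1911
  f18: (p0, p1, p12) → 16.0829
Σ area = 922.974

Euler characteristic 11−27+18 = 2 ✓


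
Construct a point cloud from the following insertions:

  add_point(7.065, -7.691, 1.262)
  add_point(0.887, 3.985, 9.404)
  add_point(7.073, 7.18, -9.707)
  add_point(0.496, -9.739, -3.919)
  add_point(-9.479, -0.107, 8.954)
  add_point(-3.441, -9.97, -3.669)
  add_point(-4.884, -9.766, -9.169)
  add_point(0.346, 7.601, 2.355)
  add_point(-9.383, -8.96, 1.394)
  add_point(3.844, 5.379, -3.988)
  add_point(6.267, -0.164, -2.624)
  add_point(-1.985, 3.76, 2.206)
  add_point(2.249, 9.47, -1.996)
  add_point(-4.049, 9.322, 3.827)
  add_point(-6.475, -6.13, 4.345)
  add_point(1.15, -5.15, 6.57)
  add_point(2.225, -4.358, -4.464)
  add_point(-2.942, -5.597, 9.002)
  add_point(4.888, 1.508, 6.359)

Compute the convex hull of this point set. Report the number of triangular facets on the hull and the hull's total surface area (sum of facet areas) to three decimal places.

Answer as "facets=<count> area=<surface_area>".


13 of the 19 inputs are extreme points: [0, 1, 2, 3, 4, 5, 6, 8, 12, 13, 15, 17, 18].

Per-facet area ½‖(b−a)×(c−a)‖:
  f1: (p17, p1, p4) → 41.8685
  f2: (p13, p6, p2) → 175.5345
  f3: (p13, p12, p2) → 14.6444
  f4: (p13, p1, p4) → 48.5539
  f5: (p13, p12, p1) → 39.2859
  f6: (p8, p6, p5) → 20.2633
  f7: (p8, p0, p17) → 67.4479
  f8: (p8, p17, p4) → 43.2703
  f9: (p8, p13, p4) → 66.4384
  f10: (p8, p13, p6) → 110.1791
  f11: (p3, p6, p5) → 11.0386
  f12: (p3, p8, p5) → 9.6300
  f13: (p3, p8, p0) → 44.9998
  f14: (p3, p6, p2) → 71.5596
  f15: (p3, p0, p2) → 78.4858
  f16: (p18, p17, p1) → 28.5358
  f17: (p18, p0, p2) → 90.6153
  f18: (p18, p12, p2) → 52.9414
  f19: (p18, p12, p1) → 33.0904
  f20: (p15, p0, p17) → 8.6173
  f21: (p15, p18, p17) → 15.6592
  f22: (p15, p18, p0) → 31.7102
Σ area = 1104.370

Check V−E+F: 13 − 33 + 22 = 2.

facets=22 area=1104.370


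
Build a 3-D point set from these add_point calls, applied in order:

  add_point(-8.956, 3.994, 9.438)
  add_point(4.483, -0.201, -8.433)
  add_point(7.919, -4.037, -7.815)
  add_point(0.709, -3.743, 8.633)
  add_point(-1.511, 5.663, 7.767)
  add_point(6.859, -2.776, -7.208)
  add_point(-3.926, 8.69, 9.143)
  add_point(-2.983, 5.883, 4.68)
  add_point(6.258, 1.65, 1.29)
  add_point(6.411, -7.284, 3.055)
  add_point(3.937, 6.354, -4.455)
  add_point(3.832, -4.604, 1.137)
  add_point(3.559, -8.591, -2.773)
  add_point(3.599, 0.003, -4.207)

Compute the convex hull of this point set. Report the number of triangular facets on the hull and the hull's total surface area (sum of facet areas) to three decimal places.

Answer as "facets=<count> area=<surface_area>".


Extreme-point indices: [0, 1, 2, 3, 4, 6, 8, 9, 10, 12] — 10 of 14 on the boundary.

Per-facet area ½‖(b−a)×(c−a)‖:
  f1: (p10, p6, p0) → 52.2055
  f2: (p10, p1, p0) → 69.5764
  f3: (p10, p1, p2) → 15.7034
  f4: (p12, p9, p2) → 26.1439
  f5: (p12, p1, p0) → 108.7590
  f6: (p12, p1, p2) → 20.7477
  f7: (p3, p6, p0) → 42.2651
  f8: (p3, p12, p0) → 69.6088
  f9: (p3, p12, p9) → 26.9300
  f10: (p8, p10, p6) → 56.7296
  f11: (p8, p3, p9) → 38.0944
  f12: (p8, p9, p2) → 46.2721
  f13: (p8, p10, p2) → 40.8365
  f14: (p4, p3, p6) → 11.4518
  f15: (p4, p8, p6) → 10.1737
  f16: (p4, p8, p3) → 46.6635
Σ area = 682.161

Euler: V−E+F = 10−24+16 = 2.

facets=16 area=682.161


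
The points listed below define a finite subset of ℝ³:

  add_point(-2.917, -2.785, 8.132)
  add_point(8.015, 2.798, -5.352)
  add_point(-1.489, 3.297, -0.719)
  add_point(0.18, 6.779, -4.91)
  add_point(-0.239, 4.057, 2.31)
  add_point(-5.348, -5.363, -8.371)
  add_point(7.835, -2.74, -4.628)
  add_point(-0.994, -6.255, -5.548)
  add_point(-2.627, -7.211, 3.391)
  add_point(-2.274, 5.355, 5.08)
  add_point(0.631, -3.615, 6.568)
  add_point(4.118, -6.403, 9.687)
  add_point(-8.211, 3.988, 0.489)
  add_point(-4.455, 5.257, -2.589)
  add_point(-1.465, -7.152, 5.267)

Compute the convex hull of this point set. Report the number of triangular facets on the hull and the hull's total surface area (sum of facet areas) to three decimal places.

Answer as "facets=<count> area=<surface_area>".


Points on the hull: [0, 1, 3, 5, 6, 7, 8, 9, 11, 12, 13, 14] (12 of 15).

Area of each hull facet:
  f1: (p5, p8, p12) → 70.1993
  f2: (p3, p5, p1) → 60.5521
  f3: (p0, p8, p12) → 37.2655
  f4: (p7, p5, p8) → 22.1037
  f5: (p13, p5, p12) → 30.4246
  f6: (p13, p3, p12) → 2.9087
  f7: (p13, p3, p5) → 32.5710
  f8: (p9, p11, p1) → 102.5147
  f9: (p9, p3, p1) → 44.7992
  f10: (p9, p0, p11) → 31.8538
  f11: (p9, p3, p12) → 36.7930
  f12: (p9, p0, p12) → 33.2459
  f13: (p14, p0, p8) → 5.6489
  f14: (p14, p0, p11) → 19.0088
  f15: (p14, p7, p8) → 6.8435
  f16: (p14, p7, p11) → 31.8933
  f17: (p6, p11, p1) → 39.5864
  f18: (p6, p7, p11) → 70.8937
  f19: (p6, p5, p1) → 38.3334
  f20: (p6, p7, p5) → 16.5099
Σ area = 733.950

Check V−E+F: 12 − 30 + 20 = 2.

facets=20 area=733.950


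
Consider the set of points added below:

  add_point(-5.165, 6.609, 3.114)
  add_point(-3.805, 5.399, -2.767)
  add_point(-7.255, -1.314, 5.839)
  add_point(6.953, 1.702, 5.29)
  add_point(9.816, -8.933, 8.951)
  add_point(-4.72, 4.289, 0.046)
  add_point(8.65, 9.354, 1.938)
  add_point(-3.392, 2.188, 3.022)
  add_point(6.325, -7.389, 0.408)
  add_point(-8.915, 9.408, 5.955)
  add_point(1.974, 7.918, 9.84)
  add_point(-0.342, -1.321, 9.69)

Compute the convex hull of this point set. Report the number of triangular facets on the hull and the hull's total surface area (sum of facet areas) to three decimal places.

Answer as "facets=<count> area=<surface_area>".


facets=12 area=818.474

Points on the hull: [1, 2, 4, 6, 8, 9, 10, 11] (8 of 12).

Triangle areas on the boundary:
  f1: (p6, p10, p9) → 57.5167
  f2: (p6, p1, p9) → 75.4437
  f3: (p6, p10, p4) → 95.5616
  f4: (p11, p10, p9) → 55.1950
  f5: (p11, p10, p4) → 55.8355
  f6: (p2, p11, p4) → 37.3404
  f7: (p2, p1, p9) → 52.8405
  f8: (p2, p11, p9) → 42.5704
  f9: (p8, p2, p4) → 73.9123
  f10: (p8, p2, p1) → 86.7121
  f11: (p8, p6, p4) → 79.3730
  f12: (p8, p6, p1) → 106.1728
Σ area = 818.474

Euler: V−E+F = 8−18+12 = 2.


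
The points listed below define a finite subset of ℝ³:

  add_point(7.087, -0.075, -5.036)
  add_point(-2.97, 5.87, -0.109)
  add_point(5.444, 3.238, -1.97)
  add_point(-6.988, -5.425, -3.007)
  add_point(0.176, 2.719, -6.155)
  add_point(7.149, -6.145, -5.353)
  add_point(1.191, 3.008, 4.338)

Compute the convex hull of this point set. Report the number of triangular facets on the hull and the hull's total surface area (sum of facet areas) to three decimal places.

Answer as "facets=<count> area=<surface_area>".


Extreme-point indices: [0, 1, 2, 3, 4, 5, 6] — 7 of 7 on the boundary.

Facet areas (half cross-product norm):
  f1: (p6, p5, p3) → 88.0293
  f2: (p6, p1, p3) → 41.4750
  f3: (p2, p6, p5) → 36.1699
  f4: (p2, p6, p1) → 25.0095
  f5: (p4, p5, p3) → 62.6369
  f6: (p4, p1, p3) → 41.6492
  f7: (p4, p2, p1) → 24.7985
  f8: (p0, p2, p5) → 10.0484
  f9: (p0, p4, p5) → 21.2682
  f10: (p0, p4, p2) → 15.9375
Σ area = 367.022

Euler characteristic 7−15+10 = 2 ✓

facets=10 area=367.022


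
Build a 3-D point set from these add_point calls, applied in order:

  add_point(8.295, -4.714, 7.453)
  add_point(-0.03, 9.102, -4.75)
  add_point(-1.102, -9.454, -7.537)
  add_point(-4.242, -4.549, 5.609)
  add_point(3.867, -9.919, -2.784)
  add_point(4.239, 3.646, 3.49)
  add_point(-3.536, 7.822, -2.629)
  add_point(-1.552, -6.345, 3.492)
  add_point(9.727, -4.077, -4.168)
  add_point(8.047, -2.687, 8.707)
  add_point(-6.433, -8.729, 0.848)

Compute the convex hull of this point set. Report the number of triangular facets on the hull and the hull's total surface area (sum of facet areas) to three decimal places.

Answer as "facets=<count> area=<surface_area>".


10 of the 11 inputs are extreme points: [0, 1, 2, 3, 4, 5, 6, 8, 9, 10].

Per-facet area ½‖(b−a)×(c−a)‖:
  f1: (p2, p1, p8) → 101.3160
  f2: (p4, p2, p8) → 27.1576
  f3: (p4, p2, p10) → 33.7070
  f4: (p6, p3, p10) → 49.3784
  f5: (p6, p2, p10) → 83.9036
  f6: (p6, p2, p1) → 38.8697
  f7: (p0, p9, p8) → 12.2851
  f8: (p0, p4, p8) → 47.1250
  f9: (p0, p4, p10) → 67.6020
  f10: (p0, p3, p10) → 38.5784
  f11: (p0, p3, p9) → 15.1742
  f12: (p5, p3, p9) → 51.9811
  f13: (p5, p6, p3) → 63.6538
  f14: (p5, p6, p1) → 22.6142
  f15: (p5, p1, p8) → 65.5609
  f16: (p5, p9, p8) → 53.0378
Σ area = 771.945

Check V−E+F: 10 − 24 + 16 = 2.

facets=16 area=771.945


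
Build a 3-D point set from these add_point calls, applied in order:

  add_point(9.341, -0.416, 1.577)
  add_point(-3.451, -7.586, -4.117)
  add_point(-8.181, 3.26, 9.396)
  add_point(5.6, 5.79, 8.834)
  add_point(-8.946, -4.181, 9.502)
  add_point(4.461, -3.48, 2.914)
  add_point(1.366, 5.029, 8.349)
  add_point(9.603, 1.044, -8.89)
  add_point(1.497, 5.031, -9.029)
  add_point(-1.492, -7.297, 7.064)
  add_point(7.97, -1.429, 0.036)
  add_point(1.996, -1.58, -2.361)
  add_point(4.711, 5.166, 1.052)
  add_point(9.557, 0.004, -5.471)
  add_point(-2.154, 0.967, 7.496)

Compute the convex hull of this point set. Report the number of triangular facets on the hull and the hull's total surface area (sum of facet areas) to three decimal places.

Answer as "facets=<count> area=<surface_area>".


facets=20 area=886.709

Points on the hull: [0, 1, 2, 3, 4, 6, 7, 8, 9, 10, 12, 13] (12 of 15).

Per-facet area ½‖(b−a)×(c−a)‖:
  f1: (p1, p8, p7) → 64.8899
  f2: (p2, p3, p4) → 50.3452
  f3: (p2, p1, p4) → 55.5231
  f4: (p2, p1, p8) → 127.3018
  f5: (p12, p8, p7) → 45.8672
  f6: (p12, p3, p7) → 26.9950
  f7: (p12, p3, p8) → 8.4940
  f8: (p9, p3, p4) → 63.1302
  f9: (p9, p1, p4) → 47.4300
  f10: (p6, p3, p8) → 37.4101
  f11: (p6, p2, p8) → 84.2984
  f12: (p6, p2, p3) → 4.6079
  f13: (p13, p1, p7) → 26.2128
  f14: (p10, p9, p1) → 68.8245
  f15: (p10, p13, p1) → 40.1886
  f16: (p0, p10, p13) → 6.3379
  f17: (p0, p3, p7) → 42.2686
  f18: (p0, p13, p7) → 2.9560
  f19: (p0, p9, p3) → 69.0505
  f20: (p0, p10, p9) → 14.5775
Σ area = 886.709

Euler: V−E+F = 12−30+20 = 2.


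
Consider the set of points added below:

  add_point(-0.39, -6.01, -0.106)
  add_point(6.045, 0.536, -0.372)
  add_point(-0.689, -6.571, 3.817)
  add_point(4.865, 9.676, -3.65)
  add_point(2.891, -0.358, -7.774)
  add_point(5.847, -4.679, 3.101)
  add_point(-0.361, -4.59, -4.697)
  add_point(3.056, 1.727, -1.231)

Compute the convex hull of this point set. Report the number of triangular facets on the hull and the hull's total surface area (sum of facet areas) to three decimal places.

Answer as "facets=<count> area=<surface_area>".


facets=10 area=279.083

Hull vertices (7/8): indices [0, 1, 2, 3, 4, 5, 6].

Triangle areas on the boundary:
  f1: (p4, p3, p1) → 38.3333
  f2: (p5, p3, p2) → 52.8461
  f3: (p5, p3, p1) → 8.6679
  f4: (p5, p4, p1) → 23.2293
  f5: (p6, p5, p4) → 30.6325
  f6: (p6, p3, p2) → 65.7713
  f7: (p6, p4, p3) → 28.7427
  f8: (p0, p5, p2) → 13.2799
  f9: (p0, p6, p2) → 1.6372
  f10: (p0, p6, p5) → 15.9431
Σ area = 279.083

Check V−E+F: 7 − 15 + 10 = 2.


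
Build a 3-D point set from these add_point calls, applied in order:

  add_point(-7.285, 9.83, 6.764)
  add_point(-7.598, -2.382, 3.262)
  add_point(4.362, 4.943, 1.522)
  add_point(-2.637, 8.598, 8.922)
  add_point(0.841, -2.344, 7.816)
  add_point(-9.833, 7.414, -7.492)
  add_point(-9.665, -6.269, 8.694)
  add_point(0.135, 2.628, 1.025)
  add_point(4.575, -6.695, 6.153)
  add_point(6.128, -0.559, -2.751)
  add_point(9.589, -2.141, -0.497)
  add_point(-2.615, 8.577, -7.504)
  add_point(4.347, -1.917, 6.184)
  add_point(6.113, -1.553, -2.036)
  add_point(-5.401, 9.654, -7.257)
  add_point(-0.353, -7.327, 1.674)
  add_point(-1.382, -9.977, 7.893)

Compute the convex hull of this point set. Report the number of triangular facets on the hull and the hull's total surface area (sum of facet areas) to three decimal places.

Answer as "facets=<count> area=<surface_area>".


Extreme-point indices: [0, 2, 3, 4, 5, 6, 8, 9, 10, 11, 12, 13, 14, 15, 16] — 15 of 17 on the boundary.

Facet areas (half cross-product norm):
  f1: (p6, p3, p16) → 74.9008
  f2: (p15, p16, p10) → 34.2607
  f3: (p15, p6, p5) → 114.0985
  f4: (p15, p6, p16) → 31.0937
  f5: (p8, p16, p10) → 17.7575
  f6: (p0, p6, p5) → 119.9883
  f7: (p0, p6, p3) → 42.6998
  f8: (p9, p15, p5) → 94.5859
  f9: (p9, p11, p5) → 41.8526
  f10: (p9, p11, p10) → 11.1573
  f11: (p2, p3, p10) → 29.8339
  f12: (p2, p11, p10) → 49.3961
  f13: (p2, p11, p3) → 64.7408
  f14: (p12, p3, p10) → 46.8009
  f15: (p12, p8, p10) → 20.2804
  f16: (p4, p3, p16) → 25.8792
  f17: (p4, p8, p16) → 20.2399
  f18: (p4, p12, p3) → 21.9491
  f19: (p4, p12, p8) → 9.2867
  f20: (p14, p11, p3) → 24.5282
  f21: (p14, p0, p3) → 35.7332
  f22: (p14, p11, p5) → 5.5780
  f23: (p14, p0, p5) → 35.0911
  f24: (p13, p15, p10) → 16.8585
  f25: (p13, p9, p10) → 2.2092
  f26: (p13, p9, p15) → 3.9134
Σ area = 994.713

Euler characteristic 15−39+26 = 2 ✓

facets=26 area=994.713


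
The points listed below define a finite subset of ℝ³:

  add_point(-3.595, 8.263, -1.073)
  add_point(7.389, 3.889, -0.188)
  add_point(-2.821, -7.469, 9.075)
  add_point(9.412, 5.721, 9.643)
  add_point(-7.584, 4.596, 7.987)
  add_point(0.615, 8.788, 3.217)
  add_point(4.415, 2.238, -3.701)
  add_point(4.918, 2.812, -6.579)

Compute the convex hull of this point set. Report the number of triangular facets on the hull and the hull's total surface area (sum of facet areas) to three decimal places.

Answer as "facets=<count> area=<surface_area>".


facets=10 area=623.417

7 of the 8 inputs are extreme points: [0, 1, 2, 3, 4, 5, 7].

Per-facet area ½‖(b−a)×(c−a)‖:
  f1: (p2, p3, p4) → 105.8732
  f2: (p0, p2, p4) → 66.4270
  f3: (p0, p7, p2) → 106.2872
  f4: (p1, p2, p3) → 87.6813
  f5: (p1, p7, p2) → 60.9861
  f6: (p5, p0, p7) → 34.4092
  f7: (p5, p1, p7) → 30.8790
  f8: (p5, p1, p3) → 43.7483
  f9: (p5, p3, p4) → 56.9138
  f10: (p5, p0, p4) → 30.2116
Σ area = 623.417

Euler: V−E+F = 7−15+10 = 2.
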